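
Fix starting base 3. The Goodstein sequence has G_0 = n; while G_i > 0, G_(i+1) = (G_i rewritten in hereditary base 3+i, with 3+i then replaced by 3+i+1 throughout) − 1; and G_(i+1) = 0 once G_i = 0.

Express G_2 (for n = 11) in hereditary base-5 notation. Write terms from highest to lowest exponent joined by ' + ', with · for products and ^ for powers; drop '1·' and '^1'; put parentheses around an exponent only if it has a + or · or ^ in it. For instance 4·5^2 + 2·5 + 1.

5^2

i=0: 11 = 3^2 + 2 (b=3); 3→4: 4^2 + 2 = 18; 18−1 = 17
i=1: 17 = 4^2 + 1 (b=4); 4→5: 5^2 + 1 = 26; 26−1 = 25
i=2: 25 = 5^2 (b=5); 5→6: 6^2 = 36; 36−1 = 35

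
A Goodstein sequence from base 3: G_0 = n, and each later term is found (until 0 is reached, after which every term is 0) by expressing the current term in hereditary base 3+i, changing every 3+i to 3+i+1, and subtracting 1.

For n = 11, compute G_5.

(0) 11|_3 = 3^2 + 2 ↦ 4^2 + 2|_4 = 18 ⇒ 17
(1) 17|_4 = 4^2 + 1 ↦ 5^2 + 1|_5 = 26 ⇒ 25
(2) 25|_5 = 5^2 ↦ 6^2|_6 = 36 ⇒ 35
(3) 35|_6 = 5·6 + 5 ↦ 5·7 + 5|_7 = 40 ⇒ 39
(4) 39|_7 = 5·7 + 4 ↦ 5·8 + 4|_8 = 44 ⇒ 43

43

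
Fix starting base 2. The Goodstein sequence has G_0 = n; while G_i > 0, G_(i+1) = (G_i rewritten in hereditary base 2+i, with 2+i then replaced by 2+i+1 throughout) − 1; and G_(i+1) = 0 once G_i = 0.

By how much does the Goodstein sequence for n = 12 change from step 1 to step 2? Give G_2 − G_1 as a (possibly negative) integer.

958

G_0 = 12. HB_2(12) = 2^(2 + 1) + 2^2. Bump = 108. G_1 = 107.
G_1 = 107. HB_3(107) = 3^(3 + 1) + 2·3^2 + 2·3 + 2. Bump = 1066. G_2 = 1065.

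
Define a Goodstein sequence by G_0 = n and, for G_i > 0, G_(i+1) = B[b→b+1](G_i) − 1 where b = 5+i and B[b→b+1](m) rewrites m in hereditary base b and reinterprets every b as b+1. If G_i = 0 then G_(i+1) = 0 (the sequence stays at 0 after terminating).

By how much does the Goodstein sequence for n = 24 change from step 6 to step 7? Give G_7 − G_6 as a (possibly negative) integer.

(0) 24|_5 = 4·5 + 4 ↦ 4·6 + 4|_6 = 28 ⇒ 27
(1) 27|_6 = 4·6 + 3 ↦ 4·7 + 3|_7 = 31 ⇒ 30
(2) 30|_7 = 4·7 + 2 ↦ 4·8 + 2|_8 = 34 ⇒ 33
(3) 33|_8 = 4·8 + 1 ↦ 4·9 + 1|_9 = 37 ⇒ 36
(4) 36|_9 = 4·9 ↦ 4·10|_10 = 40 ⇒ 39
(5) 39|_10 = 3·10 + 9 ↦ 3·11 + 9|_11 = 42 ⇒ 41
(6) 41|_11 = 3·11 + 8 ↦ 3·12 + 8|_12 = 44 ⇒ 43

2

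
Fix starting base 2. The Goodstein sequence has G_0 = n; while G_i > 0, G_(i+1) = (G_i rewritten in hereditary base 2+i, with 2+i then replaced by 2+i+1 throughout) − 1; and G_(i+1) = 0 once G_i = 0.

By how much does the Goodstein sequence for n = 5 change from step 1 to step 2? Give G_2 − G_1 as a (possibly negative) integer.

i=0: 5 = 2^2 + 1 (b=2); 2→3: 3^3 + 1 = 28; 28−1 = 27
i=1: 27 = 3^3 (b=3); 3→4: 4^4 = 256; 256−1 = 255

228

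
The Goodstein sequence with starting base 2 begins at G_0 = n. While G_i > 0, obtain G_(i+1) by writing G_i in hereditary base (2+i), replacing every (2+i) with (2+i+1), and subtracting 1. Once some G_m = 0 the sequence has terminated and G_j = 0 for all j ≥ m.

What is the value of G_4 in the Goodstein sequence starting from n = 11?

11 —HB2→ 2^(2 + 1) + 2 + 1 —bump→ 3^(3 + 1) + 3 + 1 = 85 —(−1)→ 84
84 —HB3→ 3^(3 + 1) + 3 —bump→ 4^(4 + 1) + 4 = 1028 —(−1)→ 1027
1027 —HB4→ 4^(4 + 1) + 3 —bump→ 5^(5 + 1) + 3 = 15628 —(−1)→ 15627
15627 —HB5→ 5^(5 + 1) + 2 —bump→ 6^(6 + 1) + 2 = 279938 —(−1)→ 279937
279937 —HB6→ 6^(6 + 1) + 1 —bump→ 7^(7 + 1) + 1 = 5764802 —(−1)→ 5764801

279937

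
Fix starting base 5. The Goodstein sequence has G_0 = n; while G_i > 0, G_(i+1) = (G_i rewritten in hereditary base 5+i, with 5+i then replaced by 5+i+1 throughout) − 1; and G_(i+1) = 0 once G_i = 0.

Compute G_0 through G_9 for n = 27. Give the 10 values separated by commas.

27, 37, 49, 63, 69, 75, 81, 87, 93, 99

G_0 = 27. HB_5(27) = 5^2 + 2. Bump = 38. G_1 = 37.
G_1 = 37. HB_6(37) = 6^2 + 1. Bump = 50. G_2 = 49.
G_2 = 49. HB_7(49) = 7^2. Bump = 64. G_3 = 63.
G_3 = 63. HB_8(63) = 7·8 + 7. Bump = 70. G_4 = 69.
G_4 = 69. HB_9(69) = 7·9 + 6. Bump = 76. G_5 = 75.
G_5 = 75. HB_10(75) = 7·10 + 5. Bump = 82. G_6 = 81.
G_6 = 81. HB_11(81) = 7·11 + 4. Bump = 88. G_7 = 87.
G_7 = 87. HB_12(87) = 7·12 + 3. Bump = 94. G_8 = 93.
G_8 = 93. HB_13(93) = 7·13 + 2. Bump = 100. G_9 = 99.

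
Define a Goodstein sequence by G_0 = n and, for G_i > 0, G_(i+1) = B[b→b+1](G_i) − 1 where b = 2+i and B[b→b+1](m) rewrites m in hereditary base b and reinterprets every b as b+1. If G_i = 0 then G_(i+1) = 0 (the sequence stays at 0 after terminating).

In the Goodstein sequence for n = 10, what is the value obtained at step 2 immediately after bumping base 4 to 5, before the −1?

[0] 10 ≡ 2^(2 + 1) + 2 (base 2). Lift 3: 84. −1: 83.
[1] 83 ≡ 3^(3 + 1) + 2 (base 3). Lift 4: 1026. −1: 1025.
[2] 1025 ≡ 4^(4 + 1) + 1 (base 4). Lift 5: 15626. −1: 15625.

15626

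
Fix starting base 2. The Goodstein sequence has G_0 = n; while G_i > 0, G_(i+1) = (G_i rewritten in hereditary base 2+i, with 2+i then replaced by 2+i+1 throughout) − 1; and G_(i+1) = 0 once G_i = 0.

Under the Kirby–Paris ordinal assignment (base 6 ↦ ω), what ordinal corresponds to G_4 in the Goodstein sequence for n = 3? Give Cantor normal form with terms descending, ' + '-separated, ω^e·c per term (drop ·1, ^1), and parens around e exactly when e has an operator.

(0) 3|_2 = 2 + 1 ↦ 3 + 1|_3 = 4 ⇒ 3
(1) 3|_3 = 3 ↦ 4|_4 = 4 ⇒ 3
(2) 3|_4 = 3 ↦ 3|_5 = 3 ⇒ 2
(3) 2|_5 = 2 ↦ 2|_6 = 2 ⇒ 1
(4) 1|_6 = 1 ↦ 1|_7 = 1 ⇒ 0

1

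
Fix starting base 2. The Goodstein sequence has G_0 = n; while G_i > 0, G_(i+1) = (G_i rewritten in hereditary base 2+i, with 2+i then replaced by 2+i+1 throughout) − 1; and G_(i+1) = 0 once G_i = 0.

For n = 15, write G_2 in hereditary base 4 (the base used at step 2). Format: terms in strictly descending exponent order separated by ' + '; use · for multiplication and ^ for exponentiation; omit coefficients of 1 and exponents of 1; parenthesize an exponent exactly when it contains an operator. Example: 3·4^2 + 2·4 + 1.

base 2: 15 = 2^(2 + 1) + 2^2 + 2 + 1; at 3: 3^(3 + 1) + 3^3 + 3 + 1 = 112; next = 111
base 3: 111 = 3^(3 + 1) + 3^3 + 3; at 4: 4^(4 + 1) + 4^4 + 4 = 1284; next = 1283

4^(4 + 1) + 4^4 + 3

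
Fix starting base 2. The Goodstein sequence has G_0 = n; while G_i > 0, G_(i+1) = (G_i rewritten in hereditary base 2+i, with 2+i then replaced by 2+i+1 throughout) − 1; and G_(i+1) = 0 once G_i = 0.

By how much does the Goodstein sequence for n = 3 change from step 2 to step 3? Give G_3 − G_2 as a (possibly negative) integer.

-1

G_0=3  [base 2] 2 + 1  →[2↦3]→  3 + 1 = 4  −1 ⇒ G_1=3
G_1=3  [base 3] 3  →[3↦4]→  4 = 4  −1 ⇒ G_2=3
G_2=3  [base 4] 3  →[4↦5]→  3 = 3  −1 ⇒ G_3=2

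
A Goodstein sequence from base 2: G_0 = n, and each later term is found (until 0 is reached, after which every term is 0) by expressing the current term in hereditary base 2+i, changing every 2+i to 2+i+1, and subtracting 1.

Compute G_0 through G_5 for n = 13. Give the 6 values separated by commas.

13, 108, 1279, 16092, 280711, 5765998

G_0=13  [base 2] 2^(2 + 1) + 2^2 + 1  →[2↦3]→  3^(3 + 1) + 3^3 + 1 = 109  −1 ⇒ G_1=108
G_1=108  [base 3] 3^(3 + 1) + 3^3  →[3↦4]→  4^(4 + 1) + 4^4 = 1280  −1 ⇒ G_2=1279
G_2=1279  [base 4] 4^(4 + 1) + 3·4^3 + 3·4^2 + 3·4 + 3  →[4↦5]→  5^(5 + 1) + 3·5^3 + 3·5^2 + 3·5 + 3 = 16093  −1 ⇒ G_3=16092
G_3=16092  [base 5] 5^(5 + 1) + 3·5^3 + 3·5^2 + 3·5 + 2  →[5↦6]→  6^(6 + 1) + 3·6^3 + 3·6^2 + 3·6 + 2 = 280712  −1 ⇒ G_4=280711
G_4=280711  [base 6] 6^(6 + 1) + 3·6^3 + 3·6^2 + 3·6 + 1  →[6↦7]→  7^(7 + 1) + 3·7^3 + 3·7^2 + 3·7 + 1 = 5765999  −1 ⇒ G_5=5765998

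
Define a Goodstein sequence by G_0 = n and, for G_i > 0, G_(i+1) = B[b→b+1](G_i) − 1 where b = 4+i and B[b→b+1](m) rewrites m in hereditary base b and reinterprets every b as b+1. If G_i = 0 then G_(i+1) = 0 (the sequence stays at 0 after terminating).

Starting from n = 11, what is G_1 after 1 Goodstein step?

G_0=11  [base 4] 2·4 + 3  →[4↦5]→  2·5 + 3 = 13  −1 ⇒ G_1=12
G_1=12  [base 5] 2·5 + 2  →[5↦6]→  2·6 + 2 = 14  −1 ⇒ G_2=13

12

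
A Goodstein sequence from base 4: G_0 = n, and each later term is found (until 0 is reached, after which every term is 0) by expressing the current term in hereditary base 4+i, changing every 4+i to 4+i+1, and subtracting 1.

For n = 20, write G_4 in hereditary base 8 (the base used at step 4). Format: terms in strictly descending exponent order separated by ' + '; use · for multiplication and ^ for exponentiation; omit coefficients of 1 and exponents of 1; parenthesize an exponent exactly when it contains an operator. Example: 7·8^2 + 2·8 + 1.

step 0: 20 = 4^2 + 4; sub 5 for 4: 5^2 + 5; = 30; G_1 = 30−1 = 29
step 1: 29 = 5^2 + 4; sub 6 for 5: 6^2 + 4; = 40; G_2 = 40−1 = 39
step 2: 39 = 6^2 + 3; sub 7 for 6: 7^2 + 3; = 52; G_3 = 52−1 = 51
step 3: 51 = 7^2 + 2; sub 8 for 7: 8^2 + 2; = 66; G_4 = 66−1 = 65

8^2 + 1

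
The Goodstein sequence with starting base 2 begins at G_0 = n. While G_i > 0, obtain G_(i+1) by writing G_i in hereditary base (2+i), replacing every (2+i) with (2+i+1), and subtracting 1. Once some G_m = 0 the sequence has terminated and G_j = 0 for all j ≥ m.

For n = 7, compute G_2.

(0) 7|_2 = 2^2 + 2 + 1 ↦ 3^3 + 3 + 1|_3 = 31 ⇒ 30
(1) 30|_3 = 3^3 + 3 ↦ 4^4 + 4|_4 = 260 ⇒ 259
(2) 259|_4 = 4^4 + 3 ↦ 5^5 + 3|_5 = 3128 ⇒ 3127

259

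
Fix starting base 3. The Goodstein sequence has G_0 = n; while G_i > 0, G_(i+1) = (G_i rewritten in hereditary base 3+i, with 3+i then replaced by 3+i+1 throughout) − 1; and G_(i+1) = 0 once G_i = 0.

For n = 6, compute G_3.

i=0: 6 = 2·3 (b=3); 3→4: 2·4 = 8; 8−1 = 7
i=1: 7 = 4 + 3 (b=4); 4→5: 5 + 3 = 8; 8−1 = 7
i=2: 7 = 5 + 2 (b=5); 5→6: 6 + 2 = 8; 8−1 = 7
i=3: 7 = 6 + 1 (b=6); 6→7: 7 + 1 = 8; 8−1 = 7

7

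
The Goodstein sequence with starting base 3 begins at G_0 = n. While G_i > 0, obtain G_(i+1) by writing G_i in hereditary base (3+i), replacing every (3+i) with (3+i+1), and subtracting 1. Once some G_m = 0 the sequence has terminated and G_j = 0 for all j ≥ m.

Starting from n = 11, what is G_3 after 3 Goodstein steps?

35

step 0: 11 = 3^2 + 2; sub 4 for 3: 4^2 + 2; = 18; G_1 = 18−1 = 17
step 1: 17 = 4^2 + 1; sub 5 for 4: 5^2 + 1; = 26; G_2 = 26−1 = 25
step 2: 25 = 5^2; sub 6 for 5: 6^2; = 36; G_3 = 36−1 = 35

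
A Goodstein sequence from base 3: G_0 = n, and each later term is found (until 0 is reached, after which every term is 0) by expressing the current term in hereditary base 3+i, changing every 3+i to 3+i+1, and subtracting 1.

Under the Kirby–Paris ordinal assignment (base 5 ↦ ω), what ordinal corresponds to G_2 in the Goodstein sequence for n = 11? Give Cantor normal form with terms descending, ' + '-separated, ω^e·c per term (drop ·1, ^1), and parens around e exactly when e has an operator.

ω^2

step 0: 11 = 3^2 + 2; sub 4 for 3: 4^2 + 2; = 18; G_1 = 18−1 = 17
step 1: 17 = 4^2 + 1; sub 5 for 4: 5^2 + 1; = 26; G_2 = 26−1 = 25
step 2: 25 = 5^2; sub 6 for 5: 6^2; = 36; G_3 = 36−1 = 35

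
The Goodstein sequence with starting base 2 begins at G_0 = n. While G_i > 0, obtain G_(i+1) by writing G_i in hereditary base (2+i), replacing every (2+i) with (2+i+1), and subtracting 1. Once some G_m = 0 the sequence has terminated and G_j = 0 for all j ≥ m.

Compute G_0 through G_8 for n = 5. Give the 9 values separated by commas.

5, 27, 255, 467, 775, 1197, 1751, 2454, 3325

[0] 5 ≡ 2^2 + 1 (base 2). Lift 3: 28. −1: 27.
[1] 27 ≡ 3^3 (base 3). Lift 4: 256. −1: 255.
[2] 255 ≡ 3·4^3 + 3·4^2 + 3·4 + 3 (base 4). Lift 5: 468. −1: 467.
[3] 467 ≡ 3·5^3 + 3·5^2 + 3·5 + 2 (base 5). Lift 6: 776. −1: 775.
[4] 775 ≡ 3·6^3 + 3·6^2 + 3·6 + 1 (base 6). Lift 7: 1198. −1: 1197.
[5] 1197 ≡ 3·7^3 + 3·7^2 + 3·7 (base 7). Lift 8: 1752. −1: 1751.
[6] 1751 ≡ 3·8^3 + 3·8^2 + 2·8 + 7 (base 8). Lift 9: 2455. −1: 2454.
[7] 2454 ≡ 3·9^3 + 3·9^2 + 2·9 + 6 (base 9). Lift 10: 3326. −1: 3325.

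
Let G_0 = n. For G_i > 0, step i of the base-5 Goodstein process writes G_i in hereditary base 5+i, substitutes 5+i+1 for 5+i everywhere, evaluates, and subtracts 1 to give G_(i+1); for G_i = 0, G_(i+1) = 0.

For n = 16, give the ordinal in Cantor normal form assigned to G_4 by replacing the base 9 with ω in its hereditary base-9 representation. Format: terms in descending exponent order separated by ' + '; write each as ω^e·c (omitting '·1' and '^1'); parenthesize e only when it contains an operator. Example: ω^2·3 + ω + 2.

ω·2 + 4

step 0: 16 = 3·5 + 1; sub 6 for 5: 3·6 + 1; = 19; G_1 = 19−1 = 18
step 1: 18 = 3·6; sub 7 for 6: 3·7; = 21; G_2 = 21−1 = 20
step 2: 20 = 2·7 + 6; sub 8 for 7: 2·8 + 6; = 22; G_3 = 22−1 = 21
step 3: 21 = 2·8 + 5; sub 9 for 8: 2·9 + 5; = 23; G_4 = 23−1 = 22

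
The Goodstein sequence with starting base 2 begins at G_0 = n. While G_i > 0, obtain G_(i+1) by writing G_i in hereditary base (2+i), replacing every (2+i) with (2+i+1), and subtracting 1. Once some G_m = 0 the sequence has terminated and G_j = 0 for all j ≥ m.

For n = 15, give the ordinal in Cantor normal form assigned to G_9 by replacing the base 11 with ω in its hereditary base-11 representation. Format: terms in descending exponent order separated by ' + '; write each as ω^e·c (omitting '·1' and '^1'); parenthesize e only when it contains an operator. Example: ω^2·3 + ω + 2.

G_0=15  [base 2] 2^(2 + 1) + 2^2 + 2 + 1  →[2↦3]→  3^(3 + 1) + 3^3 + 3 + 1 = 112  −1 ⇒ G_1=111
G_1=111  [base 3] 3^(3 + 1) + 3^3 + 3  →[3↦4]→  4^(4 + 1) + 4^4 + 4 = 1284  −1 ⇒ G_2=1283
G_2=1283  [base 4] 4^(4 + 1) + 4^4 + 3  →[4↦5]→  5^(5 + 1) + 5^5 + 3 = 18753  −1 ⇒ G_3=18752
G_3=18752  [base 5] 5^(5 + 1) + 5^5 + 2  →[5↦6]→  6^(6 + 1) + 6^6 + 2 = 326594  −1 ⇒ G_4=326593
G_4=326593  [base 6] 6^(6 + 1) + 6^6 + 1  →[6↦7]→  7^(7 + 1) + 7^7 + 1 = 6588345  −1 ⇒ G_5=6588344
G_5=6588344  [base 7] 7^(7 + 1) + 7^7  →[7↦8]→  8^(8 + 1) + 8^8 = 150994944  −1 ⇒ G_6=150994943
G_6=150994943  [base 8] 8^(8 + 1) + 7·8^7 + 7·8^6 + 7·8^5 + 7·8^4 + 7·8^3 + 7·8^2 + 7·8 + 7  →[8↦9]→  9^(9 + 1) + 7·9^7 + 7·9^6 + 7·9^5 + 7·9^4 + 7·9^3 + 7·9^2 + 7·9 + 7 = 3524450281  −1 ⇒ G_7=3524450280
G_7=3524450280  [base 9] 9^(9 + 1) + 7·9^7 + 7·9^6 + 7·9^5 + 7·9^4 + 7·9^3 + 7·9^2 + 7·9 + 6  →[9↦10]→  10^(10 + 1) + 7·10^7 + 7·10^6 + 7·10^5 + 7·10^4 + 7·10^3 + 7·10^2 + 7·10 + 6 = 100077777776  −1 ⇒ G_8=100077777775
G_8=100077777775  [base 10] 10^(10 + 1) + 7·10^7 + 7·10^6 + 7·10^5 + 7·10^4 + 7·10^3 + 7·10^2 + 7·10 + 5  →[10↦11]→  11^(11 + 1) + 7·11^7 + 7·11^6 + 7·11^5 + 7·11^4 + 7·11^3 + 7·11^2 + 7·11 + 5 = 3138578427935  −1 ⇒ G_9=3138578427934

ω^(ω + 1) + ω^7·7 + ω^6·7 + ω^5·7 + ω^4·7 + ω^3·7 + ω^2·7 + ω·7 + 4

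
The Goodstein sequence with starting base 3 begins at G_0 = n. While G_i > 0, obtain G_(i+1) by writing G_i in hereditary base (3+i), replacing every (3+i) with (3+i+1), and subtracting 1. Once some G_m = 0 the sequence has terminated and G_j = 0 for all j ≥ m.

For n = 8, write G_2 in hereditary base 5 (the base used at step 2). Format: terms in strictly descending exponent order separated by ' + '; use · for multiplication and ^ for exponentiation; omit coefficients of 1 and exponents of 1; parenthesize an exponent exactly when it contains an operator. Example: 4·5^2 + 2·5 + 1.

2·5

[0] 8 ≡ 2·3 + 2 (base 3). Lift 4: 10. −1: 9.
[1] 9 ≡ 2·4 + 1 (base 4). Lift 5: 11. −1: 10.
[2] 10 ≡ 2·5 (base 5). Lift 6: 12. −1: 11.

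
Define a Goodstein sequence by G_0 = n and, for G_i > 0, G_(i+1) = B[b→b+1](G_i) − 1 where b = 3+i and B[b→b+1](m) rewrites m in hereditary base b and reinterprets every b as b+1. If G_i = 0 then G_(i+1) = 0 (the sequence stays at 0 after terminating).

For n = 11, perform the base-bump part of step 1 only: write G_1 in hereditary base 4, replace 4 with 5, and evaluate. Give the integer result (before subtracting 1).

26

G_0 = 11. HB_3(11) = 3^2 + 2. Bump = 18. G_1 = 17.
G_1 = 17. HB_4(17) = 4^2 + 1. Bump = 26. G_2 = 25.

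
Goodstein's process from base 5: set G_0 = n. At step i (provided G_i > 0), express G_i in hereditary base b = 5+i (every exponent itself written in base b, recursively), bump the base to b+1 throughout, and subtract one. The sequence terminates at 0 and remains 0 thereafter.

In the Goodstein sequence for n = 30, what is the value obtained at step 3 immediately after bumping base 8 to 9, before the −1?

84

30 —HB5→ 5^2 + 5 —bump→ 6^2 + 6 = 42 —(−1)→ 41
41 —HB6→ 6^2 + 5 —bump→ 7^2 + 5 = 54 —(−1)→ 53
53 —HB7→ 7^2 + 4 —bump→ 8^2 + 4 = 68 —(−1)→ 67
67 —HB8→ 8^2 + 3 —bump→ 9^2 + 3 = 84 —(−1)→ 83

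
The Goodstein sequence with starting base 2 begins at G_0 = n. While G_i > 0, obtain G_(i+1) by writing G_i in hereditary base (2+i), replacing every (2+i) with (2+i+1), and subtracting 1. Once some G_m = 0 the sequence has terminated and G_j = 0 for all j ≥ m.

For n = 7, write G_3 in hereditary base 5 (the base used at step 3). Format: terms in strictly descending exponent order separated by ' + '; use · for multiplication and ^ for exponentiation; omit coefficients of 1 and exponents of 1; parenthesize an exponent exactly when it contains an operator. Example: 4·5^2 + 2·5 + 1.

base 2: 7 = 2^2 + 2 + 1; at 3: 3^3 + 3 + 1 = 31; next = 30
base 3: 30 = 3^3 + 3; at 4: 4^4 + 4 = 260; next = 259
base 4: 259 = 4^4 + 3; at 5: 5^5 + 3 = 3128; next = 3127
base 5: 3127 = 5^5 + 2; at 6: 6^6 + 2 = 46658; next = 46657

5^5 + 2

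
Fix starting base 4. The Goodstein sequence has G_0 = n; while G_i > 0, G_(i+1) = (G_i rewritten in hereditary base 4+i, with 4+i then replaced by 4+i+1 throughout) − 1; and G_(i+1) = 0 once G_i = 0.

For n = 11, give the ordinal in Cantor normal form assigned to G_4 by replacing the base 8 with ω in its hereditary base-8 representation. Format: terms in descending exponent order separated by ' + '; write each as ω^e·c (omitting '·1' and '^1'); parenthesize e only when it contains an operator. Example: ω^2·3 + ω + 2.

ω + 7

11 —HB4→ 2·4 + 3 —bump→ 2·5 + 3 = 13 —(−1)→ 12
12 —HB5→ 2·5 + 2 —bump→ 2·6 + 2 = 14 —(−1)→ 13
13 —HB6→ 2·6 + 1 —bump→ 2·7 + 1 = 15 —(−1)→ 14
14 —HB7→ 2·7 —bump→ 2·8 = 16 —(−1)→ 15
15 —HB8→ 8 + 7 —bump→ 9 + 7 = 16 —(−1)→ 15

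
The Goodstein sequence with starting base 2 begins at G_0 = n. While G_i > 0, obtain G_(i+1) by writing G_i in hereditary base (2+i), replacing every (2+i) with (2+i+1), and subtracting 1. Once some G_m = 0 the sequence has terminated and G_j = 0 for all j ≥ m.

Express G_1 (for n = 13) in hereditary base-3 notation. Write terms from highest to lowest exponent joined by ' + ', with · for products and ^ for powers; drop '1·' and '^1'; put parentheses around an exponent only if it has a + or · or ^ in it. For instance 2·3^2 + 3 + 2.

3^(3 + 1) + 3^3

G_0=13  [base 2] 2^(2 + 1) + 2^2 + 1  →[2↦3]→  3^(3 + 1) + 3^3 + 1 = 109  −1 ⇒ G_1=108
G_1=108  [base 3] 3^(3 + 1) + 3^3  →[3↦4]→  4^(4 + 1) + 4^4 = 1280  −1 ⇒ G_2=1279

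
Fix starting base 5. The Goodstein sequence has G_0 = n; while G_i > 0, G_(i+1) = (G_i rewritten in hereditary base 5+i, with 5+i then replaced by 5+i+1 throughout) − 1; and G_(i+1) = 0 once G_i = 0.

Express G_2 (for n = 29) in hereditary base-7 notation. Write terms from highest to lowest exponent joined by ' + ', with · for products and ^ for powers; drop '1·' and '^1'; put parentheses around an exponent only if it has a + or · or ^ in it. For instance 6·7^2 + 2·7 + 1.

G_0 = 29. HB_5(29) = 5^2 + 4. Bump = 40. G_1 = 39.
G_1 = 39. HB_6(39) = 6^2 + 3. Bump = 52. G_2 = 51.
G_2 = 51. HB_7(51) = 7^2 + 2. Bump = 66. G_3 = 65.

7^2 + 2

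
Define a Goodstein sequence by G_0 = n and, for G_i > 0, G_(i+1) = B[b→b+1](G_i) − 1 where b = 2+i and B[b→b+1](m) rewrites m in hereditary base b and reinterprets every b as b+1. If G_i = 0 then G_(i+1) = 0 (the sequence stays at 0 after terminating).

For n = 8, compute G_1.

80

base 2: 8 = 2^(2 + 1); at 3: 3^(3 + 1) = 81; next = 80
base 3: 80 = 2·3^3 + 2·3^2 + 2·3 + 2; at 4: 2·4^4 + 2·4^2 + 2·4 + 2 = 554; next = 553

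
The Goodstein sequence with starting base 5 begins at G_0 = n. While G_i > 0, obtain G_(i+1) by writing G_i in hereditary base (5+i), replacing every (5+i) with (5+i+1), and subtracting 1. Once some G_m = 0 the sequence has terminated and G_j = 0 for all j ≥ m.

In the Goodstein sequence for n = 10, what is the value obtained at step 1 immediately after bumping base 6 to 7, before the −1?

step 0: 10 = 2·5; sub 6 for 5: 2·6; = 12; G_1 = 12−1 = 11
step 1: 11 = 6 + 5; sub 7 for 6: 7 + 5; = 12; G_2 = 12−1 = 11

12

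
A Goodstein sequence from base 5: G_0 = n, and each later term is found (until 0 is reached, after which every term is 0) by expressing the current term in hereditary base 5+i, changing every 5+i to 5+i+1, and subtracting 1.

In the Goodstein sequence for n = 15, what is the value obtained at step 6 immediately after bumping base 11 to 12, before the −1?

step 0: 15 = 3·5; sub 6 for 5: 3·6; = 18; G_1 = 18−1 = 17
step 1: 17 = 2·6 + 5; sub 7 for 6: 2·7 + 5; = 19; G_2 = 19−1 = 18
step 2: 18 = 2·7 + 4; sub 8 for 7: 2·8 + 4; = 20; G_3 = 20−1 = 19
step 3: 19 = 2·8 + 3; sub 9 for 8: 2·9 + 3; = 21; G_4 = 21−1 = 20
step 4: 20 = 2·9 + 2; sub 10 for 9: 2·10 + 2; = 22; G_5 = 22−1 = 21
step 5: 21 = 2·10 + 1; sub 11 for 10: 2·11 + 1; = 23; G_6 = 23−1 = 22
step 6: 22 = 2·11; sub 12 for 11: 2·12; = 24; G_7 = 24−1 = 23

24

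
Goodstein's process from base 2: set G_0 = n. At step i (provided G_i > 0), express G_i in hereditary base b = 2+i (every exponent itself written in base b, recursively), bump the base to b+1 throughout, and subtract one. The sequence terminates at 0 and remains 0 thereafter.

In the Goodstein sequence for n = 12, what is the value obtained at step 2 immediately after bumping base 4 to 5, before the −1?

15686

step 0: 12 = 2^(2 + 1) + 2^2; sub 3 for 2: 3^(3 + 1) + 3^3; = 108; G_1 = 108−1 = 107
step 1: 107 = 3^(3 + 1) + 2·3^2 + 2·3 + 2; sub 4 for 3: 4^(4 + 1) + 2·4^2 + 2·4 + 2; = 1066; G_2 = 1066−1 = 1065
step 2: 1065 = 4^(4 + 1) + 2·4^2 + 2·4 + 1; sub 5 for 4: 5^(5 + 1) + 2·5^2 + 2·5 + 1; = 15686; G_3 = 15686−1 = 15685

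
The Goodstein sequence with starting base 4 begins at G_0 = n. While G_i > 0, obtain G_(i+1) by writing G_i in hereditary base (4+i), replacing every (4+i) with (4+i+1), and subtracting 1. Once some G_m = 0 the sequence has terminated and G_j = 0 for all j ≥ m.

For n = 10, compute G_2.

12

G_0=10  [base 4] 2·4 + 2  →[4↦5]→  2·5 + 2 = 12  −1 ⇒ G_1=11
G_1=11  [base 5] 2·5 + 1  →[5↦6]→  2·6 + 1 = 13  −1 ⇒ G_2=12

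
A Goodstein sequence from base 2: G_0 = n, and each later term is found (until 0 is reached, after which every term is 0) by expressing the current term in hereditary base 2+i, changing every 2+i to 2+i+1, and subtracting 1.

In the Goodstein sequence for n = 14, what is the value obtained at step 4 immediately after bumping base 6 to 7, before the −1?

5862841

step 0: 14 = 2^(2 + 1) + 2^2 + 2; sub 3 for 2: 3^(3 + 1) + 3^3 + 3; = 111; G_1 = 111−1 = 110
step 1: 110 = 3^(3 + 1) + 3^3 + 2; sub 4 for 3: 4^(4 + 1) + 4^4 + 2; = 1282; G_2 = 1282−1 = 1281
step 2: 1281 = 4^(4 + 1) + 4^4 + 1; sub 5 for 4: 5^(5 + 1) + 5^5 + 1; = 18751; G_3 = 18751−1 = 18750
step 3: 18750 = 5^(5 + 1) + 5^5; sub 6 for 5: 6^(6 + 1) + 6^6; = 326592; G_4 = 326592−1 = 326591
step 4: 326591 = 6^(6 + 1) + 5·6^5 + 5·6^4 + 5·6^3 + 5·6^2 + 5·6 + 5; sub 7 for 6: 7^(7 + 1) + 5·7^5 + 5·7^4 + 5·7^3 + 5·7^2 + 5·7 + 5; = 5862841; G_5 = 5862841−1 = 5862840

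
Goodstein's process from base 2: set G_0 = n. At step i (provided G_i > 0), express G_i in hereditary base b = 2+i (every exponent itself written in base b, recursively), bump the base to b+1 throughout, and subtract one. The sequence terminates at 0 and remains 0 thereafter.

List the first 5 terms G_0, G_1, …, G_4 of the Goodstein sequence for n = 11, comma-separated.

11, 84, 1027, 15627, 279937

[0] 11 ≡ 2^(2 + 1) + 2 + 1 (base 2). Lift 3: 85. −1: 84.
[1] 84 ≡ 3^(3 + 1) + 3 (base 3). Lift 4: 1028. −1: 1027.
[2] 1027 ≡ 4^(4 + 1) + 3 (base 4). Lift 5: 15628. −1: 15627.
[3] 15627 ≡ 5^(5 + 1) + 2 (base 5). Lift 6: 279938. −1: 279937.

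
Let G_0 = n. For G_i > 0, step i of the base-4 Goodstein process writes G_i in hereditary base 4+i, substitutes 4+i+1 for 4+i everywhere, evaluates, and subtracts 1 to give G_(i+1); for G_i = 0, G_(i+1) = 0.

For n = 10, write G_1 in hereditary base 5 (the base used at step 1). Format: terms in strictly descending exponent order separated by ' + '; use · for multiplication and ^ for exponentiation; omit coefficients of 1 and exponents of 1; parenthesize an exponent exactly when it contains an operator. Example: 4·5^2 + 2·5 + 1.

G_0 = 10. HB_4(10) = 2·4 + 2. Bump = 12. G_1 = 11.
G_1 = 11. HB_5(11) = 2·5 + 1. Bump = 13. G_2 = 12.

2·5 + 1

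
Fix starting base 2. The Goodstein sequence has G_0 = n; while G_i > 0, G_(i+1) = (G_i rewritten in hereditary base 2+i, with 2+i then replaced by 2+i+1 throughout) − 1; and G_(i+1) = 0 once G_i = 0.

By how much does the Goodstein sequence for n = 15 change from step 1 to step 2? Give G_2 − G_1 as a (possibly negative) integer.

step 0: 15 = 2^(2 + 1) + 2^2 + 2 + 1; sub 3 for 2: 3^(3 + 1) + 3^3 + 3 + 1; = 112; G_1 = 112−1 = 111
step 1: 111 = 3^(3 + 1) + 3^3 + 3; sub 4 for 3: 4^(4 + 1) + 4^4 + 4; = 1284; G_2 = 1284−1 = 1283

1172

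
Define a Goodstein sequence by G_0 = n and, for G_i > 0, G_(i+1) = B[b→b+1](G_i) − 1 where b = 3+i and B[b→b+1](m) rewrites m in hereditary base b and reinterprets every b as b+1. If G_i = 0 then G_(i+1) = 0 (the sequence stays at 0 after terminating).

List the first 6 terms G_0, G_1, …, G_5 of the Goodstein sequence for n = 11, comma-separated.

G_0 = 11. HB_3(11) = 3^2 + 2. Bump = 18. G_1 = 17.
G_1 = 17. HB_4(17) = 4^2 + 1. Bump = 26. G_2 = 25.
G_2 = 25. HB_5(25) = 5^2. Bump = 36. G_3 = 35.
G_3 = 35. HB_6(35) = 5·6 + 5. Bump = 40. G_4 = 39.
G_4 = 39. HB_7(39) = 5·7 + 4. Bump = 44. G_5 = 43.

11, 17, 25, 35, 39, 43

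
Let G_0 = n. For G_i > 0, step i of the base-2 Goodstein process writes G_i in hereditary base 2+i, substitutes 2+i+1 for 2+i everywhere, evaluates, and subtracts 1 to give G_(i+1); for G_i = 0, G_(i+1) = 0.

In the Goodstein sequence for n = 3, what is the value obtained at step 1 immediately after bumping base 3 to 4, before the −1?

G_0 = 3. HB_2(3) = 2 + 1. Bump = 4. G_1 = 3.
G_1 = 3. HB_3(3) = 3. Bump = 4. G_2 = 3.

4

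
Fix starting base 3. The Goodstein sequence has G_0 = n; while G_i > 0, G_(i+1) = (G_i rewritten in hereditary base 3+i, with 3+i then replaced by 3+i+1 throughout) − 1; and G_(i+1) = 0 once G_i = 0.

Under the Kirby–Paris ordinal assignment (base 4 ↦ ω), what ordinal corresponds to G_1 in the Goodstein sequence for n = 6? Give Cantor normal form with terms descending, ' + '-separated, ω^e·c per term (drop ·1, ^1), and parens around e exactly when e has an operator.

i=0: 6 = 2·3 (b=3); 3→4: 2·4 = 8; 8−1 = 7
i=1: 7 = 4 + 3 (b=4); 4→5: 5 + 3 = 8; 8−1 = 7

ω + 3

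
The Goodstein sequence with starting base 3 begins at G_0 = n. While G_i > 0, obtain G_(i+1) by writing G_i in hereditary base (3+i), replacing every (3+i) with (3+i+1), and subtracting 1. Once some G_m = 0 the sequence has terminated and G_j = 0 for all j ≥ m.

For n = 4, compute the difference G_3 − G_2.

4 —HB3→ 3 + 1 —bump→ 4 + 1 = 5 —(−1)→ 4
4 —HB4→ 4 —bump→ 5 = 5 —(−1)→ 4
4 —HB5→ 4 —bump→ 4 = 4 —(−1)→ 3

-1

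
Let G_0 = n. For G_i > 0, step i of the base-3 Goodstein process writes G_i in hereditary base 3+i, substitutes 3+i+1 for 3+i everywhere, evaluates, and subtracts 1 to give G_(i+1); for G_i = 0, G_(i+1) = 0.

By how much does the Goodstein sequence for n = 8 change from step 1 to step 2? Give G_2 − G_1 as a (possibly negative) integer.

G_0=8  [base 3] 2·3 + 2  →[3↦4]→  2·4 + 2 = 10  −1 ⇒ G_1=9
G_1=9  [base 4] 2·4 + 1  →[4↦5]→  2·5 + 1 = 11  −1 ⇒ G_2=10

1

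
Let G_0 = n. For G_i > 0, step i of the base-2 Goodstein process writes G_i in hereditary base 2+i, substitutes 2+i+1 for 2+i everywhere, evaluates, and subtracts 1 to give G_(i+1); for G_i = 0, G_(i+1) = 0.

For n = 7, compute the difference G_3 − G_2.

2868

[0] 7 ≡ 2^2 + 2 + 1 (base 2). Lift 3: 31. −1: 30.
[1] 30 ≡ 3^3 + 3 (base 3). Lift 4: 260. −1: 259.
[2] 259 ≡ 4^4 + 3 (base 4). Lift 5: 3128. −1: 3127.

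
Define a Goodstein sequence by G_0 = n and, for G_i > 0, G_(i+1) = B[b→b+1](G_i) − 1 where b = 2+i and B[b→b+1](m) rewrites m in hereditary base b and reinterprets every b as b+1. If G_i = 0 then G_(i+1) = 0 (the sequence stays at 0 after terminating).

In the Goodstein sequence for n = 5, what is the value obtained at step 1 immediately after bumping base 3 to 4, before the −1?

(0) 5|_2 = 2^2 + 1 ↦ 3^3 + 1|_3 = 28 ⇒ 27
(1) 27|_3 = 3^3 ↦ 4^4|_4 = 256 ⇒ 255

256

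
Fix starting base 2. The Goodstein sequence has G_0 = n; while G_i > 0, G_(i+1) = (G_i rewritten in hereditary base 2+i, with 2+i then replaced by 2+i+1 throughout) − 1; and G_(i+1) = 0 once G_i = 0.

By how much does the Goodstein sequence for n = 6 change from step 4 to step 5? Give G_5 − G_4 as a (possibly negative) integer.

(0) 6|_2 = 2^2 + 2 ↦ 3^3 + 3|_3 = 30 ⇒ 29
(1) 29|_3 = 3^3 + 2 ↦ 4^4 + 2|_4 = 258 ⇒ 257
(2) 257|_4 = 4^4 + 1 ↦ 5^5 + 1|_5 = 3126 ⇒ 3125
(3) 3125|_5 = 5^5 ↦ 6^6|_6 = 46656 ⇒ 46655
(4) 46655|_6 = 5·6^5 + 5·6^4 + 5·6^3 + 5·6^2 + 5·6 + 5 ↦ 5·7^5 + 5·7^4 + 5·7^3 + 5·7^2 + 5·7 + 5|_7 = 98040 ⇒ 98039

51384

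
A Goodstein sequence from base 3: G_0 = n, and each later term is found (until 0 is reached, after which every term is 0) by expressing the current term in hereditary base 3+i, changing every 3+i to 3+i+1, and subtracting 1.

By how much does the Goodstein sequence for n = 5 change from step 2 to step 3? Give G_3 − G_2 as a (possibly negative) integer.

0

G_0 = 5. HB_3(5) = 3 + 2. Bump = 6. G_1 = 5.
G_1 = 5. HB_4(5) = 4 + 1. Bump = 6. G_2 = 5.
G_2 = 5. HB_5(5) = 5. Bump = 6. G_3 = 5.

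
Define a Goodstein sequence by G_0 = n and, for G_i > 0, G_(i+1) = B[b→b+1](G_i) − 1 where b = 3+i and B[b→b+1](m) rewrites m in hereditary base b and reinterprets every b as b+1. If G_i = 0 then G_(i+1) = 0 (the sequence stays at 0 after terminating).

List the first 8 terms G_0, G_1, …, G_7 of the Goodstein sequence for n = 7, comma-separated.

7, 8, 9, 9, 9, 9, 9, 9

G_0 = 7. HB_3(7) = 2·3 + 1. Bump = 9. G_1 = 8.
G_1 = 8. HB_4(8) = 2·4. Bump = 10. G_2 = 9.
G_2 = 9. HB_5(9) = 5 + 4. Bump = 10. G_3 = 9.
G_3 = 9. HB_6(9) = 6 + 3. Bump = 10. G_4 = 9.
G_4 = 9. HB_7(9) = 7 + 2. Bump = 10. G_5 = 9.
G_5 = 9. HB_8(9) = 8 + 1. Bump = 10. G_6 = 9.
G_6 = 9. HB_9(9) = 9. Bump = 10. G_7 = 9.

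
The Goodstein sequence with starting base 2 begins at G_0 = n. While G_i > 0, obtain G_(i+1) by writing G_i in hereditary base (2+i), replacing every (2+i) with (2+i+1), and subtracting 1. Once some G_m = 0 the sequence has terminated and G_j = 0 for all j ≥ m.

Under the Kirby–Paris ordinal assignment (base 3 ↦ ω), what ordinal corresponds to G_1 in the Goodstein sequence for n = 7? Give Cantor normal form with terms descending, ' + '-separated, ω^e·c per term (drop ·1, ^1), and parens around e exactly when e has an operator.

base 2: 7 = 2^2 + 2 + 1; at 3: 3^3 + 3 + 1 = 31; next = 30
base 3: 30 = 3^3 + 3; at 4: 4^4 + 4 = 260; next = 259

ω^ω + ω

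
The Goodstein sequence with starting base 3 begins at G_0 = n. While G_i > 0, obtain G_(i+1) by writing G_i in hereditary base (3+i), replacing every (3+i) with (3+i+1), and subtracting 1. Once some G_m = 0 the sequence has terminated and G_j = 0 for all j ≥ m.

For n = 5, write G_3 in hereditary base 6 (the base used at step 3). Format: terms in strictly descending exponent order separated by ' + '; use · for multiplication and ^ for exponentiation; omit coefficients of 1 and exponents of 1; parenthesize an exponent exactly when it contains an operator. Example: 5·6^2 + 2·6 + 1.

i=0: 5 = 3 + 2 (b=3); 3→4: 4 + 2 = 6; 6−1 = 5
i=1: 5 = 4 + 1 (b=4); 4→5: 5 + 1 = 6; 6−1 = 5
i=2: 5 = 5 (b=5); 5→6: 6 = 6; 6−1 = 5
i=3: 5 = 5 (b=6); 6→7: 5 = 5; 5−1 = 4

5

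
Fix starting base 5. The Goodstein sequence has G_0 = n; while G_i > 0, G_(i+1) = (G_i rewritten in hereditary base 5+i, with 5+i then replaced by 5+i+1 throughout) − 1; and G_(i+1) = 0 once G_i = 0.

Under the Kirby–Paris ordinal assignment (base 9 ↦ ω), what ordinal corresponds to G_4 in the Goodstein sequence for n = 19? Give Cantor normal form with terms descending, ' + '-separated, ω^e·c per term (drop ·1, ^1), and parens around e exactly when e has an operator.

i=0: 19 = 3·5 + 4 (b=5); 5→6: 3·6 + 4 = 22; 22−1 = 21
i=1: 21 = 3·6 + 3 (b=6); 6→7: 3·7 + 3 = 24; 24−1 = 23
i=2: 23 = 3·7 + 2 (b=7); 7→8: 3·8 + 2 = 26; 26−1 = 25
i=3: 25 = 3·8 + 1 (b=8); 8→9: 3·9 + 1 = 28; 28−1 = 27
i=4: 27 = 3·9 (b=9); 9→10: 3·10 = 30; 30−1 = 29

ω·3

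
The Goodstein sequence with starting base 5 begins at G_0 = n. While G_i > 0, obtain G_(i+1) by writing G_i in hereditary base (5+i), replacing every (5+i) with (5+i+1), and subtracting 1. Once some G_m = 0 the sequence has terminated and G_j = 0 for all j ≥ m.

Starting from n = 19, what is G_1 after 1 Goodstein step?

G_0 = 19. HB_5(19) = 3·5 + 4. Bump = 22. G_1 = 21.
G_1 = 21. HB_6(21) = 3·6 + 3. Bump = 24. G_2 = 23.

21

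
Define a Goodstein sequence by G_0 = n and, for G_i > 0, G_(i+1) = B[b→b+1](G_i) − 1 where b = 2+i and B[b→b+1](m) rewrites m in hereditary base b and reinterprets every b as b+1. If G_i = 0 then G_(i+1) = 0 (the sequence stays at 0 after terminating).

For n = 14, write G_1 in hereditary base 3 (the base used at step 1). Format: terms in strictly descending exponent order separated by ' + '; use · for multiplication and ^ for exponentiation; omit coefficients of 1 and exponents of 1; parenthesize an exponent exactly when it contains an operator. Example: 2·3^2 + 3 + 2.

G_0 = 14. HB_2(14) = 2^(2 + 1) + 2^2 + 2. Bump = 111. G_1 = 110.
G_1 = 110. HB_3(110) = 3^(3 + 1) + 3^3 + 2. Bump = 1282. G_2 = 1281.

3^(3 + 1) + 3^3 + 2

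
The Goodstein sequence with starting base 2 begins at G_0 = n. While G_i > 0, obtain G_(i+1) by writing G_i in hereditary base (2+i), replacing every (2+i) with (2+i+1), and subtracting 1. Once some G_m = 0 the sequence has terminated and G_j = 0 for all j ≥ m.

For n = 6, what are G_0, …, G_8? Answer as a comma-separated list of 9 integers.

G_0=6  [base 2] 2^2 + 2  →[2↦3]→  3^3 + 3 = 30  −1 ⇒ G_1=29
G_1=29  [base 3] 3^3 + 2  →[3↦4]→  4^4 + 2 = 258  −1 ⇒ G_2=257
G_2=257  [base 4] 4^4 + 1  →[4↦5]→  5^5 + 1 = 3126  −1 ⇒ G_3=3125
G_3=3125  [base 5] 5^5  →[5↦6]→  6^6 = 46656  −1 ⇒ G_4=46655
G_4=46655  [base 6] 5·6^5 + 5·6^4 + 5·6^3 + 5·6^2 + 5·6 + 5  →[6↦7]→  5·7^5 + 5·7^4 + 5·7^3 + 5·7^2 + 5·7 + 5 = 98040  −1 ⇒ G_5=98039
G_5=98039  [base 7] 5·7^5 + 5·7^4 + 5·7^3 + 5·7^2 + 5·7 + 4  →[7↦8]→  5·8^5 + 5·8^4 + 5·8^3 + 5·8^2 + 5·8 + 4 = 187244  −1 ⇒ G_6=187243
G_6=187243  [base 8] 5·8^5 + 5·8^4 + 5·8^3 + 5·8^2 + 5·8 + 3  →[8↦9]→  5·9^5 + 5·9^4 + 5·9^3 + 5·9^2 + 5·9 + 3 = 332148  −1 ⇒ G_7=332147
G_7=332147  [base 9] 5·9^5 + 5·9^4 + 5·9^3 + 5·9^2 + 5·9 + 2  →[9↦10]→  5·10^5 + 5·10^4 + 5·10^3 + 5·10^2 + 5·10 + 2 = 555552  −1 ⇒ G_8=555551

6, 29, 257, 3125, 46655, 98039, 187243, 332147, 555551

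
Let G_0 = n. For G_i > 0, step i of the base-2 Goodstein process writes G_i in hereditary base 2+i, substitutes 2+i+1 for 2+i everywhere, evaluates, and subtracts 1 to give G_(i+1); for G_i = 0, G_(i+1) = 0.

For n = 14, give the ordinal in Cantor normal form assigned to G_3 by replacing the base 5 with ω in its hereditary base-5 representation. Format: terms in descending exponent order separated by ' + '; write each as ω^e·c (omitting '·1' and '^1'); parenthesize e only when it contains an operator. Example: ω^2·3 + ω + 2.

G_0 = 14. HB_2(14) = 2^(2 + 1) + 2^2 + 2. Bump = 111. G_1 = 110.
G_1 = 110. HB_3(110) = 3^(3 + 1) + 3^3 + 2. Bump = 1282. G_2 = 1281.
G_2 = 1281. HB_4(1281) = 4^(4 + 1) + 4^4 + 1. Bump = 18751. G_3 = 18750.

ω^(ω + 1) + ω^ω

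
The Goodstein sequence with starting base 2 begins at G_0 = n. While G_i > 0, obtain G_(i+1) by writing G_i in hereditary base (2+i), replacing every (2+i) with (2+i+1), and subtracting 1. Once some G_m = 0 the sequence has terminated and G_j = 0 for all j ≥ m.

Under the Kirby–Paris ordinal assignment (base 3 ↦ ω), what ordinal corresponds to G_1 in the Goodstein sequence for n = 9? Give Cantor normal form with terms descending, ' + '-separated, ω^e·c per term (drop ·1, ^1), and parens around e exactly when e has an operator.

i=0: 9 = 2^(2 + 1) + 1 (b=2); 2→3: 3^(3 + 1) + 1 = 82; 82−1 = 81
i=1: 81 = 3^(3 + 1) (b=3); 3→4: 4^(4 + 1) = 1024; 1024−1 = 1023

ω^(ω + 1)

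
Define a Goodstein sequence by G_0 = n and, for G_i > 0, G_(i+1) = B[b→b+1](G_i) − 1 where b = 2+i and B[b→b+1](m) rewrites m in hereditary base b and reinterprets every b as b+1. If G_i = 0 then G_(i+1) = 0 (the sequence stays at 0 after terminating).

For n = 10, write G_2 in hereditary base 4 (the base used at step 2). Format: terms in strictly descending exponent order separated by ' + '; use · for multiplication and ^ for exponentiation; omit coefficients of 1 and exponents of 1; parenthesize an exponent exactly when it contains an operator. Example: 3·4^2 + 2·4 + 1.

[0] 10 ≡ 2^(2 + 1) + 2 (base 2). Lift 3: 84. −1: 83.
[1] 83 ≡ 3^(3 + 1) + 2 (base 3). Lift 4: 1026. −1: 1025.
[2] 1025 ≡ 4^(4 + 1) + 1 (base 4). Lift 5: 15626. −1: 15625.

4^(4 + 1) + 1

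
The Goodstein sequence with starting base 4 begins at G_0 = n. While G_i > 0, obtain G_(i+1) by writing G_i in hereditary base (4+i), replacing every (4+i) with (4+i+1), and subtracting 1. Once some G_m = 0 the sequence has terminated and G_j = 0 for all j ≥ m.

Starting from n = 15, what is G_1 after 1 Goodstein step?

base 4: 15 = 3·4 + 3; at 5: 3·5 + 3 = 18; next = 17
base 5: 17 = 3·5 + 2; at 6: 3·6 + 2 = 20; next = 19

17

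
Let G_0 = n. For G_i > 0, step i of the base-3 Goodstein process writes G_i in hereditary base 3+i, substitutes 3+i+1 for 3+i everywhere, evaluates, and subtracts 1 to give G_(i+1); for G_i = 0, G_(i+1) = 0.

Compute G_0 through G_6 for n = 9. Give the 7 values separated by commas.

(0) 9|_3 = 3^2 ↦ 4^2|_4 = 16 ⇒ 15
(1) 15|_4 = 3·4 + 3 ↦ 3·5 + 3|_5 = 18 ⇒ 17
(2) 17|_5 = 3·5 + 2 ↦ 3·6 + 2|_6 = 20 ⇒ 19
(3) 19|_6 = 3·6 + 1 ↦ 3·7 + 1|_7 = 22 ⇒ 21
(4) 21|_7 = 3·7 ↦ 3·8|_8 = 24 ⇒ 23
(5) 23|_8 = 2·8 + 7 ↦ 2·9 + 7|_9 = 25 ⇒ 24

9, 15, 17, 19, 21, 23, 24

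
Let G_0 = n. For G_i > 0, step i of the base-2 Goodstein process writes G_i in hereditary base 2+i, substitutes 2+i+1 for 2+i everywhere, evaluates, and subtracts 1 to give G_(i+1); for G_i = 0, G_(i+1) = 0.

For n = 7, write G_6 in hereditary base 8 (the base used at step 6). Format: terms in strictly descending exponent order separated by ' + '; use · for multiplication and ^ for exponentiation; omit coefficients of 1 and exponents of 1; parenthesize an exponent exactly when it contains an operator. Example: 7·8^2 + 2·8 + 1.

G_0 = 7. HB_2(7) = 2^2 + 2 + 1. Bump = 31. G_1 = 30.
G_1 = 30. HB_3(30) = 3^3 + 3. Bump = 260. G_2 = 259.
G_2 = 259. HB_4(259) = 4^4 + 3. Bump = 3128. G_3 = 3127.
G_3 = 3127. HB_5(3127) = 5^5 + 2. Bump = 46658. G_4 = 46657.
G_4 = 46657. HB_6(46657) = 6^6 + 1. Bump = 823544. G_5 = 823543.
G_5 = 823543. HB_7(823543) = 7^7. Bump = 16777216. G_6 = 16777215.

7·8^7 + 7·8^6 + 7·8^5 + 7·8^4 + 7·8^3 + 7·8^2 + 7·8 + 7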